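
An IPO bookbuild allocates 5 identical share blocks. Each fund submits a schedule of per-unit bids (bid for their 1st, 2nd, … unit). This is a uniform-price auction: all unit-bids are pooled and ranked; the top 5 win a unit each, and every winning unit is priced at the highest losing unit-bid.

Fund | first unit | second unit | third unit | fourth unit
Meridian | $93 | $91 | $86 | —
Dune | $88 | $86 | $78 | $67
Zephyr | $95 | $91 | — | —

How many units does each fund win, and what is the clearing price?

All unit-bids, highest first — top 5: 95 (Zephyr-1), 93 (Meridian-1), 91 (Meridian-2), 91 (Zephyr-2), 88 (Dune-1)
The (k+1)-th unit-bid is $86.
Allocation: Dune 1, Meridian 2, Zephyr 2.

Dune 1, Meridian 2, Zephyr 2; clearing price $86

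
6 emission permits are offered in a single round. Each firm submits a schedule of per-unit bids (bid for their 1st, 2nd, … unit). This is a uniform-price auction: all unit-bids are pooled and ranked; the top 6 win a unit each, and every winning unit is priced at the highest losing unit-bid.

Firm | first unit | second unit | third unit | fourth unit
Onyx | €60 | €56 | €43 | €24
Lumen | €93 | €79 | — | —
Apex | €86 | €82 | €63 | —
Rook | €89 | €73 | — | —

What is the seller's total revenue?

All unit-bids, highest first — top 6: 93 (Lumen-1), 89 (Rook-1), 86 (Apex-1), 82 (Apex-2), 79 (Lumen-2), 73 (Rook-2)
Highest rejected unit-bid = €63.
Allocation: Apex 2, Lumen 2, Rook 2. Every unit priced at €63.
Revenue = 6 × 63 = €378.

Total revenue: €378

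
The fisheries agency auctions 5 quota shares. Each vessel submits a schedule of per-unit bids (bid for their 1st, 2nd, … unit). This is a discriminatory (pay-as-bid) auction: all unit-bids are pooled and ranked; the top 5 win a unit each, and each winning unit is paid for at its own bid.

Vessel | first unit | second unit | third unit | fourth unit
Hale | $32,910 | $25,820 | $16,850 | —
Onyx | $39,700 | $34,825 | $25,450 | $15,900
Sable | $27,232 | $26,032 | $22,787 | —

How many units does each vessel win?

Hale 1, Onyx 2, Sable 2

All unit-bids, highest first — top 5: 39,700 (Onyx-1), 34,825 (Onyx-2), 32,910 (Hale-1), 27,232 (Sable-1), 26,032 (Sable-2)
Next rejected bid: $25,820 (not a price — pay-as-bid).
Allocation: Hale 1, Onyx 2, Sable 2.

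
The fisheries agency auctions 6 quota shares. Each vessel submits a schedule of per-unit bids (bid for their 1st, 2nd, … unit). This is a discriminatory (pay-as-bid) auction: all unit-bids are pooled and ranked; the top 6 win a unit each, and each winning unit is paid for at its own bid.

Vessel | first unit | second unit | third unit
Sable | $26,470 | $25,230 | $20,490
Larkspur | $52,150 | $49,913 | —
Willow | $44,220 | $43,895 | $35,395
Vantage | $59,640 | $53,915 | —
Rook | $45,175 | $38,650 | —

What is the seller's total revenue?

Total revenue: $305,013

Merging the schedules and taking the best 6: 59,640 (Vantage-1), 53,915 (Vantage-2), 52,150 (Larkspur-1), 49,913 (Larkspur-2), 45,175 (Rook-1), 44,220 (Willow-1)
Next rejected bid: $43,895 (not a price — pay-as-bid).
Each winning unit pays its own bid.
Revenue = 59,640 + 53,915 + 52,150 + 49,913 + 45,175 + 44,220 = $305,013.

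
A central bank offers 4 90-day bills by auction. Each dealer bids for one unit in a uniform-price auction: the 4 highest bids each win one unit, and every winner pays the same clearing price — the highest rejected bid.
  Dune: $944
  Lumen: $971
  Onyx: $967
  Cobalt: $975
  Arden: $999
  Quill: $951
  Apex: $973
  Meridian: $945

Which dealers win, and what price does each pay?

Ordering the bids: 999 (Arden), 975 (Cobalt), 973 (Apex), 971 (Lumen), 967 (Onyx), 951 (Quill), …
Top 4: Arden, Cobalt, Apex, Lumen.
First losing bid is Onyx's $967, which sets the uniform price.

Arden, Cobalt, Apex, Lumen; each pays $967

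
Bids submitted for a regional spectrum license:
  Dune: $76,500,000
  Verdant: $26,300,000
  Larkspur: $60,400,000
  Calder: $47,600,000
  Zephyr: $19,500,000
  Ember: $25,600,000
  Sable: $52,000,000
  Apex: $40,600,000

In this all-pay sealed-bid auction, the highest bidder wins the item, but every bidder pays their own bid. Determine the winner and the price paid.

All-pay sealed-bid auction: the highest bidder wins the item, but every bidder pays their own bid.
Bids in order: 76,500,000 (Dune) > 60,400,000 (Larkspur) > 52,000,000 (Sable) > 47,600,000 (Calder) > 40,600,000 (Apex) > 26,300,000 (Verdant) > …
Dune is highest and takes the item; every bidder forfeits their bid.

Dune pays $76,500,000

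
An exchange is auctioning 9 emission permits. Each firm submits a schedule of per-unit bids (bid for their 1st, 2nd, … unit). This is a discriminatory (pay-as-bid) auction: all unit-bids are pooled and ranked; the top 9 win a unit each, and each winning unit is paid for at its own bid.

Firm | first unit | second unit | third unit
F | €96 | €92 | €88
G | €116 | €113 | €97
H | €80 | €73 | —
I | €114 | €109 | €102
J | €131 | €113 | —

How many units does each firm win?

Pooled unit-bids ranked (top 9): 131 (J-1), 116 (G-1), 114 (I-1), 113 (G-2), 113 (J-2), 109 (I-2), 102 (I-3), 97 (G-3), 96 (F-1)
Next rejected bid: €92 (not a price — pay-as-bid).
Allocation: F 1, G 3, I 3, J 2.

F 1, G 3, I 3, J 2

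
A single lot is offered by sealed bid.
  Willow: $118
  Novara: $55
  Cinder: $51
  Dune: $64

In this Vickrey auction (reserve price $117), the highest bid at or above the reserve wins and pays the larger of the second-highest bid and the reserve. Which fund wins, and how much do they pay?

Rule: the highest bid at or above the reserve wins and pays the larger of the second-highest bid and the reserve.
Bids ranked: 118 (Willow) > 64 (Dune) > 55 (Novara) > 51 (Cinder)
Highest eligible bid: Willow at $118.
max(second-highest $64, reserve $117) = $117.

Willow pays $117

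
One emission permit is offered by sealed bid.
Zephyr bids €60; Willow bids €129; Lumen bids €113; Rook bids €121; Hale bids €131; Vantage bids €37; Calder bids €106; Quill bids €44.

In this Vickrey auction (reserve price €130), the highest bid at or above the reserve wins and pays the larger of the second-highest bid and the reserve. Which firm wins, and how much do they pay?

Rule: the highest bid at or above the reserve wins and pays the larger of the second-highest bid and the reserve.
Bids ranked: 131 (Hale) > 129 (Willow) > 121 (Rook) > 113 (Lumen) > 106 (Calder) > 60 (Zephyr) > …
Highest eligible bid: Hale at €131.
Second-highest bid €129 is below the reserve €130, so the reserve binds → payment €130.

Hale pays €130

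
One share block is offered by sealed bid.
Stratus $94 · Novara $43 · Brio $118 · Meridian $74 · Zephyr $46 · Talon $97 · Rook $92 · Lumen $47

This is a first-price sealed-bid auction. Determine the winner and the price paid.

Rule: the highest bidder wins and pays their own bid.
Bids ranked: 118 (Brio) > 97 (Talon) > 94 (Stratus) > 92 (Rook) > 74 (Meridian) > 47 (Lumen) > …
First-price: Brio pays what they bid, $118.

Brio pays $118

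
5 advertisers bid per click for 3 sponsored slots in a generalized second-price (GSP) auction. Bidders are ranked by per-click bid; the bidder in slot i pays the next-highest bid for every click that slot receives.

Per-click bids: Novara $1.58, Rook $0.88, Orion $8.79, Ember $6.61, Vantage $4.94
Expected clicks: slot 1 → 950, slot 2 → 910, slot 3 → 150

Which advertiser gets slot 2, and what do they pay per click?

Ember; $4.94 per click

Sorting advertisers: $8.79 (Orion) > $6.61 (Ember) > $4.94 (Vantage) > $1.58 (Novara) > …
Slot 2 goes to the second-ranked bidder, Ember, who pays the next bid down: $4.94/click.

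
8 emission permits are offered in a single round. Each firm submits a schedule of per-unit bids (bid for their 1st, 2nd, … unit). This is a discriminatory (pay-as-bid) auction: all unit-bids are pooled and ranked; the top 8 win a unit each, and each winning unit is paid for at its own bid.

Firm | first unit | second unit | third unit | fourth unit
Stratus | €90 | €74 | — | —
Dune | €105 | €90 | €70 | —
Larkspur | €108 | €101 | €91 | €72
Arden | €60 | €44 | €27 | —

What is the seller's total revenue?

Total revenue: €731

Merging the schedules and taking the best 8: 108 (Larkspur-1), 105 (Dune-1), 101 (Larkspur-2), 91 (Larkspur-3), 90 (Stratus-1), 90 (Dune-2), 74 (Stratus-2), 72 (Larkspur-4)
Next rejected bid: €70 (not a price — pay-as-bid).
Each winning unit pays its own bid.
Revenue = 108 + 105 + 101 + 91 + 90 + 90 + 74 + 72 = €731.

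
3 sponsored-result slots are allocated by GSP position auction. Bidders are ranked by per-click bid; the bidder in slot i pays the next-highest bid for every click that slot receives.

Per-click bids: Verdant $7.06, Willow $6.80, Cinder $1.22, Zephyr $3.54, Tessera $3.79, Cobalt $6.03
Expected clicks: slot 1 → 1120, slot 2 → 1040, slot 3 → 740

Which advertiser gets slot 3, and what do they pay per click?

Sorting advertisers: $7.06 (Verdant) > $6.80 (Willow) > $6.03 (Cobalt) > $3.79 (Tessera) > …
Slot 3 goes to the third-ranked bidder, Cobalt, who pays the next bid down: $3.79/click.

Cobalt; $3.79 per click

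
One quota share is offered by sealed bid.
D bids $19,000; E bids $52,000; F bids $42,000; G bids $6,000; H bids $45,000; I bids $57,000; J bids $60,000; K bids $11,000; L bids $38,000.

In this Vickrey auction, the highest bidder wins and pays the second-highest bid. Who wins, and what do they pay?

J pays $57,000

Sorting bids: 60,000 (J) > 57,000 (I) > 52,000 (E) > 45,000 (H) > 42,000 (F) > 38,000 (L) > …
J wins with the highest bid; price is set by the runner-up at $57,000.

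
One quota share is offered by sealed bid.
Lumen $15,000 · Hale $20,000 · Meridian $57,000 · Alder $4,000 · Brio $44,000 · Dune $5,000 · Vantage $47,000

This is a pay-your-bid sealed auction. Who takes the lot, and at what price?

Meridian pays $57,000

Rule: the highest bidder wins and pays their own bid.
Bids ranked: 57,000 (Meridian) > 47,000 (Vantage) > 44,000 (Brio) > 20,000 (Hale) > 15,000 (Lumen) > 5,000 (Dune) > …
First-price: Meridian pays what they bid, $57,000.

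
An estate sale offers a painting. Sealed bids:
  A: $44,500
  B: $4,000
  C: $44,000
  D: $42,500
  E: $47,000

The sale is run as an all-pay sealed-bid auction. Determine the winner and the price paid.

Rule: the highest bidder wins the item, but every bidder pays their own bid.
Bids ranked: 47,000 (E) > 44,500 (A) > 44,000 (C) > 42,500 (D) > 4,000 (B)
E is highest and takes the item; every bidder forfeits their bid.

E pays $47,000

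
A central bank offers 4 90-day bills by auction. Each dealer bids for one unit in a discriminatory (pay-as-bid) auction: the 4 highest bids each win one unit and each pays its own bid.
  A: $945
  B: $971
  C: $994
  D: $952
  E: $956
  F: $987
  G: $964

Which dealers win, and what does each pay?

Ordering the bids: 994 (C), 987 (F), 971 (B), 964 (G), 956 (E), 952 (D), …
Top 4: C, F, B, G.
Each winner pays its own bid: C $994, F $987, B $971, G $964.

C $994, F $987, B $971, G $964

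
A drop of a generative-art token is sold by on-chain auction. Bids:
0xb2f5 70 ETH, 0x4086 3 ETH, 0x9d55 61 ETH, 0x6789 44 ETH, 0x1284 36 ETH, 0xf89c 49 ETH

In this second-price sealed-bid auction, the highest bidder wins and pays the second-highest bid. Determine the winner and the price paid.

Sorting bids: 70 (0xb2f5) > 61 (0x9d55) > 49 (0xf89c) > 44 (0x6789) > 36 (0x1284) > 3 (0x4086)
0xb2f5 wins with the highest bid; price is set by the runner-up at 61 ETH.

0xb2f5 pays 61 ETH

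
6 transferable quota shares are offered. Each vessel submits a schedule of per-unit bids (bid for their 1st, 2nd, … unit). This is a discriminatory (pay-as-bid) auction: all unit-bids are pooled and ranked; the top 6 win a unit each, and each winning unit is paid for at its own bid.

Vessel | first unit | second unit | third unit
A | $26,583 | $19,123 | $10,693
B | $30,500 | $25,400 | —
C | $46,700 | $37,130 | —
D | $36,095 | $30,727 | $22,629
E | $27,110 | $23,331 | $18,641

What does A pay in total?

A pays $0

Merging the schedules and taking the best 6: 46,700 (C-1), 37,130 (C-2), 36,095 (D-1), 30,727 (D-2), 30,500 (B-1), 27,110 (E-1)
Next rejected bid: $26,583 (not a price — pay-as-bid).
A wins no units.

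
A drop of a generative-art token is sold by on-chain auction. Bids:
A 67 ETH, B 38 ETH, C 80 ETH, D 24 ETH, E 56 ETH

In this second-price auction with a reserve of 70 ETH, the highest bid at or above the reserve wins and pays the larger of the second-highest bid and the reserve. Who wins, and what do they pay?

C pays 70 ETH

Bids ranked: 80 (C) > 67 (A) > 56 (E) > 38 (B) > 24 (D)
Highest eligible bid: C at 80 ETH.
max(second-highest 67 ETH, reserve 70 ETH) = 70 ETH.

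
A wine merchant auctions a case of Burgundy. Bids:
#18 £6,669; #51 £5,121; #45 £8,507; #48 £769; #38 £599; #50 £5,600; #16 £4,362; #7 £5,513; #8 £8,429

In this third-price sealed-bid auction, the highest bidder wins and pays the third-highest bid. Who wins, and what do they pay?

#45 pays £6,669

Bids in order: 8,507 (#45) > 8,429 (#8) > 6,669 (#18) > 5,600 (#50) > 5,513 (#7) > 5,121 (#51) > …
#45 is highest; pays the third-highest bid, £6,669.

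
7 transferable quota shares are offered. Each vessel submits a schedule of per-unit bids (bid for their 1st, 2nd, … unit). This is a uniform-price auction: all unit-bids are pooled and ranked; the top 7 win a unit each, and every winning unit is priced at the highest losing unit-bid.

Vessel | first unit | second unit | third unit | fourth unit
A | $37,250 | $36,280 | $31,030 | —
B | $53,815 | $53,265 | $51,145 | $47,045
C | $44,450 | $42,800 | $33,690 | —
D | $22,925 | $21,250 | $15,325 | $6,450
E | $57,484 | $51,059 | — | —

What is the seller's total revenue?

Total revenue: $299,600

Merging the schedules and taking the best 7: 57,484 (E-1), 53,815 (B-1), 53,265 (B-2), 51,145 (B-3), 51,059 (E-2), 47,045 (B-4), 44,450 (C-1)
First bid not allocated: $42,800.
Allocation: B 4, C 1, E 2. Every unit priced at $42,800.
Revenue = 7 × 42,800 = $299,600.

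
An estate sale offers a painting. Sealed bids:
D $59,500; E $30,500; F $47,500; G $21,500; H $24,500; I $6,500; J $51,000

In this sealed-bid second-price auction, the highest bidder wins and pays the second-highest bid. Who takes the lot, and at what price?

Bids in order: 59,500 (D) > 51,000 (J) > 47,500 (F) > 30,500 (E) > 24,500 (H) > 21,500 (G) > …
Second-price: D pays J's bid of $51,000.

D pays $51,000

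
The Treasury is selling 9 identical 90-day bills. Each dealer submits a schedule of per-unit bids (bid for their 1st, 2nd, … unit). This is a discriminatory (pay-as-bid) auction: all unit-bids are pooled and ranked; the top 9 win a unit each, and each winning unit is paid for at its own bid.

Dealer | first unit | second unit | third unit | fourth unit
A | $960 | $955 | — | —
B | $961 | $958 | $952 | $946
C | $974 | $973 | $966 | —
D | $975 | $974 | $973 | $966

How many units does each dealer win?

All unit-bids, highest first — top 9: 975 (D-1), 974 (C-1), 974 (D-2), 973 (C-2), 973 (D-3), 966 (C-3), 966 (D-4), 961 (B-1), 960 (A-1)
Next rejected bid: $958 (not a price — pay-as-bid).
Allocation: A 1, B 1, C 3, D 4.

A 1, B 1, C 3, D 4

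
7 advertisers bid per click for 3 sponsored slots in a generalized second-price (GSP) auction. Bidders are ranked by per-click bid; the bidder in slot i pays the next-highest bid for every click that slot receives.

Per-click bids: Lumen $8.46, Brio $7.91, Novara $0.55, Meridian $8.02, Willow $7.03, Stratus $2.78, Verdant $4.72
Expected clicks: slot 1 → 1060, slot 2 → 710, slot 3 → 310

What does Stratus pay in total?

Stratus pays $0.00

Sorting advertisers: $8.46 (Lumen) > $8.02 (Meridian) > $7.91 (Brio) > $7.03 (Willow) > …
Stratus ranks below slot 3 → no slot, pays nothing.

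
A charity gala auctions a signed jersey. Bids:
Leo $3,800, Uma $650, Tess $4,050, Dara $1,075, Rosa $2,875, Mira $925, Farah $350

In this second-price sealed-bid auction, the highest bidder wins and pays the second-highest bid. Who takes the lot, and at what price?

Rule: the highest bidder wins and pays the second-highest bid.
Sorting bids: 4,050 (Tess) > 3,800 (Leo) > 2,875 (Rosa) > 1,075 (Dara) > 925 (Mira) > 650 (Uma) > …
Second-price: Tess pays Leo's bid of $3,800.

Tess pays $3,800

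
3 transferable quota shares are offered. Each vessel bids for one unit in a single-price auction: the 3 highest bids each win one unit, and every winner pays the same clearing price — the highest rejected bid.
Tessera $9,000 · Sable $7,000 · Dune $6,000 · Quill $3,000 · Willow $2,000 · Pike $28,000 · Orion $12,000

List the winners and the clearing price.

Pike, Orion, Tessera; each pays $7,000

Ordering the bids: 28,000 (Pike), 12,000 (Orion), 9,000 (Tessera), 7,000 (Sable), 6,000 (Dune), …
The 3 highest are Pike, Orion, Tessera.
Clearing price = highest rejected bid = $7,000.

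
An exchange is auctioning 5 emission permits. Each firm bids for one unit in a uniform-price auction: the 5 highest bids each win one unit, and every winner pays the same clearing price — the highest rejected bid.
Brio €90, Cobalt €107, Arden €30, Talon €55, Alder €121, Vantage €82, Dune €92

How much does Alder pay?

Alder pays €55

Bids ranked high→low: 121 (Alder), 107 (Cobalt), 92 (Dune), 90 (Brio), 82 (Vantage), 55 (Talon), 30 (Arden)
Winners (5 units): Alder, Cobalt, Dune, Brio, Vantage.
Highest unsuccessful bid: €55 → clearing price.
Alder wins → pays €55.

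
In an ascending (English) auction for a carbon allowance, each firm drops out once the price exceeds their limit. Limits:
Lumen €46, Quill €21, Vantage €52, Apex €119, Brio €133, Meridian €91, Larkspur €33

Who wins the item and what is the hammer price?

Rule: the price rises until one bidder remains; the winner pays the price at which the last rival dropped out.
Limits ranked: 133 (Brio) > 119 (Apex) > 91 (Meridian) > 52 (Vantage) > 46 (Lumen) > 33 (Larkspur) > …
Once the price passes €119, only Brio is left; the hammer falls at Apex's limit of €119.

Brio wins at €119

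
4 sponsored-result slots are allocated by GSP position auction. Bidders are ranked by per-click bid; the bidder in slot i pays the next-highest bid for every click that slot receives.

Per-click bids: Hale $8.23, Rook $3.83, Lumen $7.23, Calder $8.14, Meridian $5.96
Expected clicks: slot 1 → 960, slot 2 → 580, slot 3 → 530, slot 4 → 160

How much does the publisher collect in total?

Ranked by bid: $8.23 (Hale) > $8.14 (Calder) > $7.23 (Lumen) > $5.96 (Meridian) > $3.83 (Rook)
Slot 1: Hale pays $8.14 × 960 = $7814.40
Slot 2: Calder pays $7.23 × 580 = $4193.40
Slot 3: Lumen pays $5.96 × 530 = $3158.80
Slot 4: Meridian pays $3.83 × 160 = $612.80
Total = $15779.40

Total revenue: $15779.40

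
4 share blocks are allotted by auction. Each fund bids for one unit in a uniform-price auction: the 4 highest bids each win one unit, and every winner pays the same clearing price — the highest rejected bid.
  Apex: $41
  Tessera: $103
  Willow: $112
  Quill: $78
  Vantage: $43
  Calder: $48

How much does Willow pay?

Willow pays $43

Bids ranked high→low: 112 (Willow), 103 (Tessera), 78 (Quill), 48 (Calder), 43 (Vantage), 41 (Apex)
Top 4: Willow, Tessera, Quill, Calder.
Highest unsuccessful bid: $43 → clearing price.
Willow wins → pays $43.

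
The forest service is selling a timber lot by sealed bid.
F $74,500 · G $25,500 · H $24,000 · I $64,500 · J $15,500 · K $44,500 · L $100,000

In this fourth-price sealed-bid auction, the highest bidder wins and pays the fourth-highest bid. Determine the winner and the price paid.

L pays $44,500

Rule: the highest bidder wins and pays the fourth-highest bid.
Bids in order: 100,000 (L) > 74,500 (F) > 64,500 (I) > 44,500 (K) > 25,500 (G) > 24,000 (H) > …
L wins; payment is bid #4 in the ranking = $44,500.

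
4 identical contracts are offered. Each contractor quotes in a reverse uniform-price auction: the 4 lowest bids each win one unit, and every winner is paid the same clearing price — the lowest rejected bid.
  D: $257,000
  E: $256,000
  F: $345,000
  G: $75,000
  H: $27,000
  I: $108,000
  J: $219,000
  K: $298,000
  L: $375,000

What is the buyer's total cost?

Bids ranked low→high: 27,000 (H), 75,000 (G), 108,000 (I), 219,000 (J), 256,000 (E), 257,000 (D), …
Winners (4 units): H, G, I, J.
Lowest unsuccessful bid: $256,000 → clearing price.
Total cost = 4 × $256,000 = $1,024,000.

Total cost: $1,024,000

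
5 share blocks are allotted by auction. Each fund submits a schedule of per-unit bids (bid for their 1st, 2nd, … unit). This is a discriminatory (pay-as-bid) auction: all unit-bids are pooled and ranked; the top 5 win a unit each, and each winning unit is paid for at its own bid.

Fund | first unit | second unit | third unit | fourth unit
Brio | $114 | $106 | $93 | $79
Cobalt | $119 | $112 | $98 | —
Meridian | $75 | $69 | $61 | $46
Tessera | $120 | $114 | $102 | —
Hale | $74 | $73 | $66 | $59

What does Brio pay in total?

Brio pays $114

All unit-bids, highest first — top 5: 120 (Tessera-1), 119 (Cobalt-1), 114 (Brio-1), 114 (Tessera-2), 112 (Cobalt-2)
Next rejected bid: $106 (not a price — pay-as-bid).
Brio's winning unit-bids: 114 = $114.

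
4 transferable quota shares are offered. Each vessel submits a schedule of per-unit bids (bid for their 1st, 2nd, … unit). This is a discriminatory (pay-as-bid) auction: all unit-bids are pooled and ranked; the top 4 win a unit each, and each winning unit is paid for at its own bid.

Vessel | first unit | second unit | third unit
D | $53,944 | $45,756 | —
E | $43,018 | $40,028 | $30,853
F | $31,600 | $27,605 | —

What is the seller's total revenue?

Pooled unit-bids ranked (top 4): 53,944 (D-1), 45,756 (D-2), 43,018 (E-1), 40,028 (E-2)
Next rejected bid: $31,600 (not a price — pay-as-bid).
Each winning unit pays its own bid.
Revenue = 53,944 + 45,756 + 43,018 + 40,028 = $182,746.

Total revenue: $182,746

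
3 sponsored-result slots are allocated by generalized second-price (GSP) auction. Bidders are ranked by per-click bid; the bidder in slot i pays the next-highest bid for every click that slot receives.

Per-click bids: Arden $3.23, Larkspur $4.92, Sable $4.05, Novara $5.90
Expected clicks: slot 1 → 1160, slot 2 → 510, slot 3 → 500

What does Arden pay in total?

Arden pays $0.00

Per-click bids in order: $5.90 (Novara) > $4.92 (Larkspur) > $4.05 (Sable) > $3.23 (Arden)
Arden ranks below slot 3 → no slot, pays nothing.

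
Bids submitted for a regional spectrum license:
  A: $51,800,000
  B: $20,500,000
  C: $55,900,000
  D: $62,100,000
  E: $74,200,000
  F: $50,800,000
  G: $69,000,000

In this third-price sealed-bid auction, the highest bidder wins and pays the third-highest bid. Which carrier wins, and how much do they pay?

E pays $62,100,000

Bids ranked: 74,200,000 (E) > 69,000,000 (G) > 62,100,000 (D) > 55,900,000 (C) > 51,800,000 (A) > 50,800,000 (F) > …
E wins; payment is bid #3 in the ranking = $62,100,000.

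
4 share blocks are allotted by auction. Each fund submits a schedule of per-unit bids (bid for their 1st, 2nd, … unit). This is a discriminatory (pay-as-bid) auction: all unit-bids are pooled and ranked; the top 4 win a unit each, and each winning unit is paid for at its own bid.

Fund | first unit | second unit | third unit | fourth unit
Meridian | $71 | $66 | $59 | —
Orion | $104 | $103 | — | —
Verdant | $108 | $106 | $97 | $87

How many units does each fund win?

Orion 2, Verdant 2

Pooled unit-bids ranked (top 4): 108 (Verdant-1), 106 (Verdant-2), 104 (Orion-1), 103 (Orion-2)
Next rejected bid: $97 (not a price — pay-as-bid).
Allocation: Orion 2, Verdant 2.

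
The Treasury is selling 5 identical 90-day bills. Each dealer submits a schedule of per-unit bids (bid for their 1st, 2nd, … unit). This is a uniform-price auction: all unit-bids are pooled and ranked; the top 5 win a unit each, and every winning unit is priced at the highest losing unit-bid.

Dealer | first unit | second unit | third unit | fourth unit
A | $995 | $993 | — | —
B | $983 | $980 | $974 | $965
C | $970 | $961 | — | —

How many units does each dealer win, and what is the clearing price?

A 2, B 3; clearing price $970

Merging the schedules and taking the best 5: 995 (A-1), 993 (A-2), 983 (B-1), 980 (B-2), 974 (B-3)
Highest rejected unit-bid = $970.
Allocation: A 2, B 3.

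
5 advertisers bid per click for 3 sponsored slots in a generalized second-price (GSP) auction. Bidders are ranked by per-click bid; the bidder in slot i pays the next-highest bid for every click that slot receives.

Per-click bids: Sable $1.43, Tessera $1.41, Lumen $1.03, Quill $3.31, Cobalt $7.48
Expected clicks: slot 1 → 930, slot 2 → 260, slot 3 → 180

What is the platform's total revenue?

Total revenue: $3703.90

Per-click bids in order: $7.48 (Cobalt) > $3.31 (Quill) > $1.43 (Sable) > $1.41 (Tessera) > …
Slot 1: Cobalt pays $3.31 × 930 = $3078.30
Slot 2: Quill pays $1.43 × 260 = $371.80
Slot 3: Sable pays $1.41 × 180 = $253.80
Total = $3703.90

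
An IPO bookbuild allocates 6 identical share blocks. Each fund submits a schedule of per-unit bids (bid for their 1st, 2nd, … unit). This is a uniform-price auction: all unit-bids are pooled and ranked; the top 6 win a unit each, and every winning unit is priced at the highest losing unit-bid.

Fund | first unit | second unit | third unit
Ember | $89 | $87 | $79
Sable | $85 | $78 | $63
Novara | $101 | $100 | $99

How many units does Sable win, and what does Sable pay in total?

Sable: 1 unit, pays $79

All unit-bids, highest first — top 6: 101 (Novara-1), 100 (Novara-2), 99 (Novara-3), 89 (Ember-1), 87 (Ember-2), 85 (Sable-1)
Highest rejected unit-bid = $79.
Sable wins 1 unit(s) at $79 each.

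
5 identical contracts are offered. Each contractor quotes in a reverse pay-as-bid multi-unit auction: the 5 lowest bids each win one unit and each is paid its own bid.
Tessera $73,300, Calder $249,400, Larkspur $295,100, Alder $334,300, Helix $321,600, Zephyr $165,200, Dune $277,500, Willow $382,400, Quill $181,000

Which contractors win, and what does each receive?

Tessera $73,300, Zephyr $165,200, Quill $181,000, Calder $249,400, Dune $277,500

Bids ranked low→high: 73,300 (Tessera), 165,200 (Zephyr), 181,000 (Quill), 249,400 (Calder), 277,500 (Dune), 295,100 (Larkspur), 321,600 (Helix), …
Lowest 5: Tessera, Zephyr, Quill, Calder, Dune.
Each winner is paid its own bid: Tessera $73,300, Zephyr $165,200, Quill $181,000, Calder $249,400, Dune $277,500.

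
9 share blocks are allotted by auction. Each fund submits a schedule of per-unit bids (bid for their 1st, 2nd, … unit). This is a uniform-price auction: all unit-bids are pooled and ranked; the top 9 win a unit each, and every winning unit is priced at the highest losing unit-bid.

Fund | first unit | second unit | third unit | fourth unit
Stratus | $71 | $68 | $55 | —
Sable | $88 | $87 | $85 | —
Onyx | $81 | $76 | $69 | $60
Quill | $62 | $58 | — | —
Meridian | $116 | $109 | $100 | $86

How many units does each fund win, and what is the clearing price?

Meridian 4, Onyx 2, Sable 3; clearing price $71

All unit-bids, highest first — top 9: 116 (Meridian-1), 109 (Meridian-2), 100 (Meridian-3), 88 (Sable-1), 87 (Sable-2), 86 (Meridian-4), 85 (Sable-3), 81 (Onyx-1), 76 (Onyx-2)
The (k+1)-th unit-bid is $71.
Allocation: Meridian 4, Onyx 2, Sable 3.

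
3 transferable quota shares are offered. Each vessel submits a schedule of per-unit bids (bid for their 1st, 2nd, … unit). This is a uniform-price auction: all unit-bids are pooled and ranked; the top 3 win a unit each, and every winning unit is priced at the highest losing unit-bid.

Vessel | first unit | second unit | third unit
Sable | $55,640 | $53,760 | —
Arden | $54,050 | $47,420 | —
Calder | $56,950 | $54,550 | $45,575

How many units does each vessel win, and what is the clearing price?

Calder 2, Sable 1; clearing price $54,050

Pooled unit-bids ranked (top 3): 56,950 (Calder-1), 55,640 (Sable-1), 54,550 (Calder-2)
First bid not allocated: $54,050.
Allocation: Calder 2, Sable 1.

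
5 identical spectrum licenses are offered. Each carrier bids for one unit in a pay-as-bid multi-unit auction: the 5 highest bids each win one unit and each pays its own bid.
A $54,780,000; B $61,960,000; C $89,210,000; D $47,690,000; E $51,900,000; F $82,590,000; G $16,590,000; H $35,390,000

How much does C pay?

Ordering the bids: 89,210,000 (C), 82,590,000 (F), 61,960,000 (B), 54,780,000 (A), 51,900,000 (E), 47,690,000 (D), 35,390,000 (H), …
The 5 highest are C, F, B, A, E.
C wins → own bid $89,210,000.

C pays $89,210,000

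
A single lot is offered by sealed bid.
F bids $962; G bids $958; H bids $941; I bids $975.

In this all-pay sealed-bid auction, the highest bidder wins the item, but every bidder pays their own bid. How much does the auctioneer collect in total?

Sorting bids: 975 (I) > 962 (F) > 958 (G) > 941 (H)
I wins with the top bid; all bids are sunk regardless.
Every bidder forfeits their bid regardless of winning.
Revenue = 962 + 958 + 941 + 975 = $3,836.

Total revenue: $3,836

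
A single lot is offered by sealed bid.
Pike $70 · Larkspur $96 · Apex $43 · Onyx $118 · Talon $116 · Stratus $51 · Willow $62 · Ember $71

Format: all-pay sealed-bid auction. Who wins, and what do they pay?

Onyx pays $118

Rule: the highest bidder wins the item, but every bidder pays their own bid.
Bids ranked: 118 (Onyx) > 116 (Talon) > 96 (Larkspur) > 71 (Ember) > 70 (Pike) > 62 (Willow) > …
Onyx is highest and takes the item; every bidder forfeits their bid.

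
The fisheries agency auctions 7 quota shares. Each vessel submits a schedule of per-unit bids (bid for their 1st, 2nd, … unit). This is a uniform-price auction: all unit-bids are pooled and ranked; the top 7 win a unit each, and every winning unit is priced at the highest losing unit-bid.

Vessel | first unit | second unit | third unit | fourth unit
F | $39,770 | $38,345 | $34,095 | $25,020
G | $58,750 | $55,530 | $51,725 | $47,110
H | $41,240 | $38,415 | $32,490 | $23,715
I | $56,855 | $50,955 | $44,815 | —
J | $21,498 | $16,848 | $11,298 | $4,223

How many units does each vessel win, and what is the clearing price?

All unit-bids, highest first — top 7: 58,750 (G-1), 56,855 (I-1), 55,530 (G-2), 51,725 (G-3), 50,955 (I-2), 47,110 (G-4), 44,815 (I-3)
Highest rejected unit-bid = $41,240.
Allocation: G 4, I 3.

G 4, I 3; clearing price $41,240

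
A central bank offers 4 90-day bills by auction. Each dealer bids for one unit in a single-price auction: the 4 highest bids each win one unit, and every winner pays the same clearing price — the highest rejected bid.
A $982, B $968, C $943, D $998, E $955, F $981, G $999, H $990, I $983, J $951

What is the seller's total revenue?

Ordering the bids: 999 (G), 998 (D), 990 (H), 983 (I), 982 (A), 981 (F), …
Winners (4 units): G, D, H, I.
Highest unsuccessful bid: $982 → clearing price.
Total revenue = 4 × $982 = $3,928.

Total revenue: $3,928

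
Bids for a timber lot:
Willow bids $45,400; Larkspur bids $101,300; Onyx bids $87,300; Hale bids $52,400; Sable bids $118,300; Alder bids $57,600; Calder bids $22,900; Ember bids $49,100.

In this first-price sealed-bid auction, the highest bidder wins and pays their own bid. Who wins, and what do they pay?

Sable pays $118,300

Bids in order: 118,300 (Sable) > 101,300 (Larkspur) > 87,300 (Onyx) > 57,600 (Alder) > 52,400 (Hale) > 49,100 (Ember) > …
Sable is highest → pays own bid, $118,300.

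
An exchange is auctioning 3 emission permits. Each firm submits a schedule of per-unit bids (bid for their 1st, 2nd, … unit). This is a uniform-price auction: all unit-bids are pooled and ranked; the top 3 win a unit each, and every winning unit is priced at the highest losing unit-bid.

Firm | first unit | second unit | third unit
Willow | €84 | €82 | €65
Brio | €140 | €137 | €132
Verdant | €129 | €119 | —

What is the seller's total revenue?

Total revenue: €387

Pooled unit-bids ranked (top 3): 140 (Brio-1), 137 (Brio-2), 132 (Brio-3)
The (k+1)-th unit-bid is €129.
Allocation: Brio 3. Every unit priced at €129.
Revenue = 3 × 129 = €387.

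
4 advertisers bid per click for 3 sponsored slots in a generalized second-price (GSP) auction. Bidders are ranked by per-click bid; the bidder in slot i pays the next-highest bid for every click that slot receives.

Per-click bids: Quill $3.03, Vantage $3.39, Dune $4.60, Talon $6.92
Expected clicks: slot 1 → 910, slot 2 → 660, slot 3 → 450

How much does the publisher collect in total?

Per-click bids in order: $6.92 (Talon) > $4.60 (Dune) > $3.39 (Vantage) > $3.03 (Quill)
Slot 1: Talon pays $4.60 × 910 = $4186.00
Slot 2: Dune pays $3.39 × 660 = $2237.40
Slot 3: Vantage pays $3.03 × 450 = $1363.50
Total = $7786.90

Total revenue: $7786.90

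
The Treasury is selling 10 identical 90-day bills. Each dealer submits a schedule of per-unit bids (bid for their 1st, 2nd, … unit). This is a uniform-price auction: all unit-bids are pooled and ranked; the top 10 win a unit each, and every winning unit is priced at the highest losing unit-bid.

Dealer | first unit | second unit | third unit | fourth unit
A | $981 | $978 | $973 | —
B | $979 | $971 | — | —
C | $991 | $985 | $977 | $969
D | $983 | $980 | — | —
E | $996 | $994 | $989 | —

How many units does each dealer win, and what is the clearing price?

All unit-bids, highest first — top 10: 996 (E-1), 994 (E-2), 991 (C-1), 989 (E-3), 985 (C-2), 983 (D-1), 981 (A-1), 980 (D-2), 979 (B-1), 978 (A-2)
Highest rejected unit-bid = $977.
Allocation: A 2, B 1, C 2, D 2, E 3.

A 2, B 1, C 2, D 2, E 3; clearing price $977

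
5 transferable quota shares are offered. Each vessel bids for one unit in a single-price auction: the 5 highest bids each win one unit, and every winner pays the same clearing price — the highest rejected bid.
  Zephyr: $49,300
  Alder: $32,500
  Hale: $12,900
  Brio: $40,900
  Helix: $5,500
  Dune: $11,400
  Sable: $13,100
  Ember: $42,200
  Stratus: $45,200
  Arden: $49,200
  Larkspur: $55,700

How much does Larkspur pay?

Larkspur pays $40,900

Sorting: 55,700 (Larkspur), 49,300 (Zephyr), 49,200 (Arden), 45,200 (Stratus), 42,200 (Ember), 40,900 (Brio), 32,500 (Alder), …
Winners (5 units): Larkspur, Zephyr, Arden, Stratus, Ember.
Clearing price = highest rejected bid = $40,900.
Larkspur wins → pays $40,900.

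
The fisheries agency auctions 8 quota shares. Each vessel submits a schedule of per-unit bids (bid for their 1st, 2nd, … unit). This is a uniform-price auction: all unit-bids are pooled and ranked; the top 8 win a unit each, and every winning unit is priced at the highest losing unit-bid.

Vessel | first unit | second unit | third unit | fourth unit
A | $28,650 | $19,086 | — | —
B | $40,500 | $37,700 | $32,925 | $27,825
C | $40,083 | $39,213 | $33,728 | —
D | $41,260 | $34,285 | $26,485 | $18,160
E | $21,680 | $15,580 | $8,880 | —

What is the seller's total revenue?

Pooled unit-bids ranked (top 8): 41,260 (D-1), 40,500 (B-1), 40,083 (C-1), 39,213 (C-2), 37,700 (B-2), 34,285 (D-2), 33,728 (C-3), 32,925 (B-3)
Highest rejected unit-bid = $28,650.
Allocation: B 3, C 3, D 2. Every unit priced at $28,650.
Revenue = 8 × 28,650 = $229,200.

Total revenue: $229,200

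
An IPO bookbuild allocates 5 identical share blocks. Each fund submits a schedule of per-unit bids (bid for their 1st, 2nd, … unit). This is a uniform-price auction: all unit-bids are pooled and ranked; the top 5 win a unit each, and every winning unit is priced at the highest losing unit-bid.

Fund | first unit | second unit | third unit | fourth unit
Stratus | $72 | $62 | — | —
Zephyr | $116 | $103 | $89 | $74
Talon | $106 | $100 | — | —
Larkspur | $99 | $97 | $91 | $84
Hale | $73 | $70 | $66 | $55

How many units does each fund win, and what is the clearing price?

Pooled unit-bids ranked (top 5): 116 (Zephyr-1), 106 (Talon-1), 103 (Zephyr-2), 100 (Talon-2), 99 (Larkspur-1)
First bid not allocated: $97.
Allocation: Larkspur 1, Talon 2, Zephyr 2.

Larkspur 1, Talon 2, Zephyr 2; clearing price $97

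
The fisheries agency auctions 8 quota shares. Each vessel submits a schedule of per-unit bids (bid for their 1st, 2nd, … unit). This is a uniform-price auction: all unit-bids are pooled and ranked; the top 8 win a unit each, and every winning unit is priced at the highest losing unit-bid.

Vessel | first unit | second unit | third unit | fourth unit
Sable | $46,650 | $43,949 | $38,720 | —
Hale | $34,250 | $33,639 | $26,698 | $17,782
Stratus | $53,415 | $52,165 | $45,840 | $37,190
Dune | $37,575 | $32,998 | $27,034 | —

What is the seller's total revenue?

Total revenue: $274,000

All unit-bids, highest first — top 8: 53,415 (Stratus-1), 52,165 (Stratus-2), 46,650 (Sable-1), 45,840 (Stratus-3), 43,949 (Sable-2), 38,720 (Sable-3), 37,575 (Dune-1), 37,190 (Stratus-4)
Highest rejected unit-bid = $34,250.
Allocation: Dune 1, Sable 3, Stratus 4. Every unit priced at $34,250.
Revenue = 8 × 34,250 = $274,000.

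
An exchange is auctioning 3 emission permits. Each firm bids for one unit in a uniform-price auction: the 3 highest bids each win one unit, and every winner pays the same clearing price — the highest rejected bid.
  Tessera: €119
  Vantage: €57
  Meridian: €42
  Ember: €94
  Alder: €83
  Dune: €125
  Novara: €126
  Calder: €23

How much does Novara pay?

Bids ranked high→low: 126 (Novara), 125 (Dune), 119 (Tessera), 94 (Ember), 83 (Alder), …
The 3 highest are Novara, Dune, Tessera.
Highest unsuccessful bid: €94 → clearing price.
Novara wins → pays €94.

Novara pays €94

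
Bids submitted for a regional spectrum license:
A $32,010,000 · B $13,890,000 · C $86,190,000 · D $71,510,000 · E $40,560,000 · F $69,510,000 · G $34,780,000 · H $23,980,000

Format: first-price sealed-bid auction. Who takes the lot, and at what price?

Bids in order: 86,190,000 (C) > 71,510,000 (D) > 69,510,000 (F) > 40,560,000 (E) > 34,780,000 (G) > 32,010,000 (A) > …
First-price: C pays what they bid, $86,190,000.

C pays $86,190,000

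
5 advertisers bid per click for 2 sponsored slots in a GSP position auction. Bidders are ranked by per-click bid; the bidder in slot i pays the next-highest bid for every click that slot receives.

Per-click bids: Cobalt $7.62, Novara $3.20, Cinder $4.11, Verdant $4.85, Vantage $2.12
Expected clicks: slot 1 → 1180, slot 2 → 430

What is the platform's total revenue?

Per-click bids in order: $7.62 (Cobalt) > $4.85 (Verdant) > $4.11 (Cinder) > …
Slot 1: Cobalt pays $4.85 × 1180 = $5723.00
Slot 2: Verdant pays $4.11 × 430 = $1767.30
Total = $7490.30

Total revenue: $7490.30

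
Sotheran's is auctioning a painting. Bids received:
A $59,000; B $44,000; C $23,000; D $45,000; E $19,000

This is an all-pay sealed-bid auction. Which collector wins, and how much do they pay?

Bids in order: 59,000 (A) > 45,000 (D) > 44,000 (B) > 23,000 (C) > 19,000 (E)
A is highest and takes the item; every bidder forfeits their bid.

A pays $59,000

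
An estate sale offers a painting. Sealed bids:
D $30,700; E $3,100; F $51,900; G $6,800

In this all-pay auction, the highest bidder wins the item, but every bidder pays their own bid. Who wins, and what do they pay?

Rule: the highest bidder wins the item, but every bidder pays their own bid.
Bids ranked: 51,900 (F) > 30,700 (D) > 6,800 (G) > 3,100 (E)
F is highest and takes the item; every bidder forfeits their bid.

F pays $51,900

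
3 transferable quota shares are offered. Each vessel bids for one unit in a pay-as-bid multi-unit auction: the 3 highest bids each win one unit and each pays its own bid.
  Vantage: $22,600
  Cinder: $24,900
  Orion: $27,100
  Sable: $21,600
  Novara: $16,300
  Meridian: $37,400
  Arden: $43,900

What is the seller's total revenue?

Ordering the bids: 43,900 (Arden), 37,400 (Meridian), 27,100 (Orion), 24,900 (Cinder), 22,600 (Vantage), …
The 3 highest are Arden, Meridian, Orion.
Total revenue = 43,900 + 37,400 + 27,100 = $108,400.

Total revenue: $108,400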